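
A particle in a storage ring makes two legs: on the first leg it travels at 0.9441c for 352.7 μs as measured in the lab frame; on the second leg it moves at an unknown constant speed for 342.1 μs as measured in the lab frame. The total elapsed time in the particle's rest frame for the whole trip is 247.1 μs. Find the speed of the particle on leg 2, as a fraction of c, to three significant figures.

Leg 1: γ = 1/√(1 − 0.9441²) = 1/√0.1087 = 3.033; τ_1 = 352.7/3.033 = 116.3 μs.
Leg 2: speed unknown; τ_2 = 342.1/γ_2.
Total proper time: 116.3 + τ_2 = 247.1, so τ_2 = 247.1 − 116.3 = 130.8 μs.
γ_2 = 342.1/130.8 = 2.615; β = √(1 − 1/γ²) = √0.8537.

β = 0.924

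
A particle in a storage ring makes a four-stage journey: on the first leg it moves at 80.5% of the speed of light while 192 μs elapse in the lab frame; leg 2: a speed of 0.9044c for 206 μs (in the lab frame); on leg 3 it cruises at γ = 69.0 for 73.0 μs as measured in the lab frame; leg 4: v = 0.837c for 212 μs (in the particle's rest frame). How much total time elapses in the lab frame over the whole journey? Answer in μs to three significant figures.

Leg 1: 192 μs is already measured in the lab frame.
Leg 2: 206 μs is already measured in the lab frame.
Leg 3: 73.0 μs is already measured in the lab frame.
Leg 4: γ = 1/√(1 − 0.837²) = 1/√0.2994 = 1.827; Δt_4 = 1.827 × 212 = 387.4 μs.
Total: 192.0 + 206.0 + 73.00 + 387.4 μs.

Δt = 858 μs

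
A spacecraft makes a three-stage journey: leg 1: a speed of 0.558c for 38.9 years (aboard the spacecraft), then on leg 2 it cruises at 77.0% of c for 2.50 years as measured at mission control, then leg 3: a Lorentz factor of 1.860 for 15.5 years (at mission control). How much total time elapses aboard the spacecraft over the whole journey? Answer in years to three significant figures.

Leg 1: 38.9 years is already measured aboard the spacecraft.
Leg 2: β = 0.770; γ = 1/√(1 − 0.770²) = 1/√0.4071 = 1.567; τ_2 = 2.50/1.567 = 1.595 years.
Leg 3: γ = 1.860; τ_3 = 15.5/1.860 = 8.333 years.
Total: 38.90 + 1.595 + 8.333 years.

τ = 48.8 years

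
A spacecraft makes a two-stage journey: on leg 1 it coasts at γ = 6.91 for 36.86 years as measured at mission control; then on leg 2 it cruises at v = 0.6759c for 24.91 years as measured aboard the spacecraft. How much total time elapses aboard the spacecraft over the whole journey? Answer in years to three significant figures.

Leg 1: γ = 6.91; τ_1 = 36.86/6.910 = 5.334 years.
Leg 2: 24.91 years is already measured aboard the spacecraft.
Total: 5.334 + 24.91 years.

τ = 30.2 years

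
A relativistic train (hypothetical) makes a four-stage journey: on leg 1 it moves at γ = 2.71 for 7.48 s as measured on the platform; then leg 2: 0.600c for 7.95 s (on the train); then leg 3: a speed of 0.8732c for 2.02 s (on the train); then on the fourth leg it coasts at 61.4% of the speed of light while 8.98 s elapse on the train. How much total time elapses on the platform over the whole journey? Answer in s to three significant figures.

Δt = 32.9 s

Leg 1: 7.48 s is already measured on the platform.
Leg 2: γ = 1/√(1 − 0.600²) = 5/4 = 1.250; Δt_2 = 1.250 × 7.95 = 9.938 s.
Leg 3: γ = 1/√(1 − 0.8732²) = 1/√0.2375 = 2.052; Δt_3 = 2.052 × 2.02 = 4.145 s.
Leg 4: β = 0.614; γ = 1/√(1 − 0.614²) = 1/√0.6230 = 1.267; Δt_4 = 1.267 × 8.98 = 11.38 s.
Total: 7.480 + 9.938 + 4.145 + 11.38 s.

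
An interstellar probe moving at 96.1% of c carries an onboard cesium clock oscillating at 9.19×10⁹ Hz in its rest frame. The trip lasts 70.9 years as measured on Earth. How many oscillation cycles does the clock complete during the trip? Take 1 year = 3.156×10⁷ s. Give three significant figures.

N = 5.69×10¹⁸

β = 0.961; γ = 1/√(1 − 0.961²) = 1/√0.07648 = 3.616
The oscillator's own cycle count is N = f × τ where τ is the proper time aboard the probe. τ = Δt/γ = 70.9/3.616 = 19.61 years = 6.188×10⁸ s.
N = 9.19×10⁹ × 6.188×10⁸ = 5.687×10¹⁸.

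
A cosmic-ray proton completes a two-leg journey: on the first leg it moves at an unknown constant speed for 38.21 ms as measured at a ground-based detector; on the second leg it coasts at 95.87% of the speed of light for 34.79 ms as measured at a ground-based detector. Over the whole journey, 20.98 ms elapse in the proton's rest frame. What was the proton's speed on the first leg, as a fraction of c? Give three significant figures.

β = 0.957

Leg 1: speed unknown; τ_1 = 38.21/γ_1.
Leg 2: β = 0.9587; γ = 1/√(1 − 0.9587²) = 1/√0.08089 = 3.516; τ_2 = 34.79/3.516 = 9.895 ms.
Total proper time: τ_1 + 9.895 = 20.98, so τ_1 = 20.98 − 9.895 = 11.09 ms.
γ_1 = 38.21/11.09 = 3.447; β = √(1 − 1/γ²) = √0.9158.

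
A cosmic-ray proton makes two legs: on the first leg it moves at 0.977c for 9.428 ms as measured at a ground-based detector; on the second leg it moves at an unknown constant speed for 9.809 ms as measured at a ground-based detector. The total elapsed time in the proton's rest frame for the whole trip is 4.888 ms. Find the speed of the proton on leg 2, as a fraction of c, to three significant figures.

β = 0.956

Leg 1: γ = 1/√(1 − 0.977²) = 1/√0.04547 = 4.690; τ_1 = 9.428/4.690 = 2.010 ms.
Leg 2: speed unknown; τ_2 = 9.809/γ_2.
Total proper time: 2.010 + τ_2 = 4.888, so τ_2 = 4.888 − 2.010 = 2.878 ms.
γ_2 = 9.809/2.878 = 3.409; β = √(1 − 1/γ²) = √0.9139.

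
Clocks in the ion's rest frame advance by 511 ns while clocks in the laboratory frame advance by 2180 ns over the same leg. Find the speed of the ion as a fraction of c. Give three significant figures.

The proper time is measured in the ion's rest frame (both events occur at the ion's location); Δt is measured in the laboratory frame. γ = Δt/τ = 2180/511 = 4.266.
β = √(1 − 1/γ²) = √(1 − 0.05495) = √0.9451

β = 0.972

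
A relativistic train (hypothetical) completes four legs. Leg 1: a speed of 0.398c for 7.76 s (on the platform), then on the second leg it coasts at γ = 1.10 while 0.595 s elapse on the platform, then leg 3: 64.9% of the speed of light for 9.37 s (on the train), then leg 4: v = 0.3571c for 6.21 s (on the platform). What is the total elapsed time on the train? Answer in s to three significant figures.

τ = 22.8 s

Leg 1: γ = 1/√(1 − 0.398²) = 1/√0.8416 = 1.090; τ_1 = 7.76/1.090 = 7.119 s.
Leg 2: γ = 1.10; τ_2 = 0.595/1.100 = 0.5409 s.
Leg 3: 9.37 s is already measured on the train.
Leg 4: γ = 1/√(1 − 0.3571²) = 1/√0.8725 = 1.071; τ_4 = 6.21/1.071 = 5.801 s.
Total: 7.119 + 0.5409 + 9.370 + 5.801 s.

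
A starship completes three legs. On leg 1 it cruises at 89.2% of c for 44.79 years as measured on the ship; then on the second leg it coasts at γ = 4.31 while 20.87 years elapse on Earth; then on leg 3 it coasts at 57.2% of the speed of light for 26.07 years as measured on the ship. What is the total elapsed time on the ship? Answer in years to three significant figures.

Leg 1: 44.79 years is already measured on the ship.
Leg 2: γ = 4.31; τ_2 = 20.87/4.310 = 4.842 years.
Leg 3: 26.07 years is already measured on the ship.
Total: 44.79 + 4.842 + 26.07 years.

τ = 75.7 years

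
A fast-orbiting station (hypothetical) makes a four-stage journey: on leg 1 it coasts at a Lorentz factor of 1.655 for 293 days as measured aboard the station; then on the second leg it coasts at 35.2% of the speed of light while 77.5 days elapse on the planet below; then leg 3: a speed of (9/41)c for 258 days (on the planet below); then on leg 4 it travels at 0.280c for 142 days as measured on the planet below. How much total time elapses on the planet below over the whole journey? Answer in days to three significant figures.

Leg 1: γ = 1.655; Δt_1 = 1.655 × 293 = 484.9 days.
Leg 2: 77.5 days is already measured on the planet below.
Leg 3: 258 days is already measured on the planet below.
Leg 4: 142 days is already measured on the planet below.
Total: 484.9 + 77.50 + 258.0 + 142.0 days.

Δt = 962 days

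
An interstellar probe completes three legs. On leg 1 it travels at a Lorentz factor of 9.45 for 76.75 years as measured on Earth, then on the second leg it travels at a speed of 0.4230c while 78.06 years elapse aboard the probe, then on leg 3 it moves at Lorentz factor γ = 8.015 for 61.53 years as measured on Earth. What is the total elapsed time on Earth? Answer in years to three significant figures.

Leg 1: 76.75 years is already measured on Earth.
Leg 2: γ = 1/√(1 − 0.4230²) = 1/√0.8211 = 1.104; Δt_2 = 1.104 × 78.06 = 86.15 years.
Leg 3: 61.53 years is already measured on Earth.
Total: 76.75 + 86.15 + 61.53 years.

Δt = 224 years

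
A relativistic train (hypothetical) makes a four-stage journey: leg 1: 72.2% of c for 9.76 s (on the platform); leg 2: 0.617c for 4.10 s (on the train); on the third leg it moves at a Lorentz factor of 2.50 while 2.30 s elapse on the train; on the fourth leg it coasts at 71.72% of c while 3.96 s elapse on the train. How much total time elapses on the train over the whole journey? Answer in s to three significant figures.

Leg 1: β = 0.722; γ = 1/√(1 − 0.722²) = 1/√0.4787 = 1.445; τ_1 = 9.76/1.445 = 6.753 s.
Leg 2: 4.10 s is already measured on the train.
Leg 3: 2.30 s is already measured on the train.
Leg 4: 3.96 s is already measured on the train.
Total: 6.753 + 4.100 + 2.300 + 3.960 s.

τ = 17.1 s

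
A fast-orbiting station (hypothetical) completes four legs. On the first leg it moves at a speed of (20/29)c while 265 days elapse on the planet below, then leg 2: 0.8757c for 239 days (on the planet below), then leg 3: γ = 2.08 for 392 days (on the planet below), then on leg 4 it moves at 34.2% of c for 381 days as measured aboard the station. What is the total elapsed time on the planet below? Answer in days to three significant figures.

Δt = 1300 days

Leg 1: 265 days is already measured on the planet below.
Leg 2: 239 days is already measured on the planet below.
Leg 3: 392 days is already measured on the planet below.
Leg 4: β = 0.342; γ = 1/√(1 − 0.342²) = 1/√0.8830 = 1.064; Δt_4 = 1.064 × 381 = 405.4 days.
Total: 265.0 + 239.0 + 392.0 + 405.4 days.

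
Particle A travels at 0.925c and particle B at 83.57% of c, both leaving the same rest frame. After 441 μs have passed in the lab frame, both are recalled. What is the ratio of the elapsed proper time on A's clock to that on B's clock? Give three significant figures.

τ_A/τ_B = 0.692

A: γ = 1/√(1 − 0.925²) = 1/√0.1444 = 2.632. B: β = 0.8357; γ = 1/√(1 − 0.8357²) = 1/√0.3016 = 1.821.
τ_A/τ_B = γ_B/γ_A = 1.821/2.632 = 0.6919, so τ_A/τ_B = 0.6919.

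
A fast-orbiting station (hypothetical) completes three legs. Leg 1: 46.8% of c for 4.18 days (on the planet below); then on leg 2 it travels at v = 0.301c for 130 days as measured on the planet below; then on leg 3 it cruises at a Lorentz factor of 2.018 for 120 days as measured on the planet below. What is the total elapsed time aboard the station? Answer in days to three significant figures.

Leg 1: β = 0.468; γ = 1/√(1 − 0.468²) = 1/√0.7810 = 1.132; τ_1 = 4.18/1.132 = 3.694 days.
Leg 2: γ = 1/√(1 − 0.301²) = 1/√0.9094 = 1.049; τ_2 = 130/1.049 = 124.0 days.
Leg 3: γ = 2.018; τ_3 = 120/2.018 = 59.46 days.
Total: 3.694 + 124.0 + 59.46 days.

τ = 187 days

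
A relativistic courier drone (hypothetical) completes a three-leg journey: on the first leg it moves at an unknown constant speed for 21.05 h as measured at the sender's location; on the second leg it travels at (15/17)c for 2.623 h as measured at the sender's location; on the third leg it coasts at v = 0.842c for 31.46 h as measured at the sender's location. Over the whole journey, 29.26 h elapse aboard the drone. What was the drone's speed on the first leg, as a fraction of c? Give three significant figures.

Leg 1: speed unknown; τ_1 = 21.05/γ_1.
Leg 2: γ = 1/√(1 − (15/17)²) = 17/8 = 2.125; τ_2 = 2.623/2.125 = 1.234 h.
Leg 3: γ = 1/√(1 − 0.842²) = 1/√0.2910 = 1.854; τ_3 = 31.46/1.854 = 16.97 h.
Total proper time: τ_1 + 1.234 + 16.97 = 29.26, so τ_1 = 29.26 − 18.21 = 11.05 h.
γ_1 = 21.05/11.05 = 1.904; β = √(1 − 1/γ²) = √0.7243.

β = 0.851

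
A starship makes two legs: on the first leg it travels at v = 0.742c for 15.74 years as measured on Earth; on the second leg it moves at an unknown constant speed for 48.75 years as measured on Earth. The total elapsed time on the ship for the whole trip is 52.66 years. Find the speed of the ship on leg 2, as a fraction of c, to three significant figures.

β = 0.504

Leg 1: γ = 1/√(1 − 0.742²) = 1/√0.4494 = 1.492; τ_1 = 15.74/1.492 = 10.55 years.
Leg 2: speed unknown; τ_2 = 48.75/γ_2.
Total proper time: 10.55 + τ_2 = 52.66, so τ_2 = 52.66 − 10.55 = 42.11 years.
γ_2 = 48.75/42.11 = 1.158; β = √(1 − 1/γ²) = √0.2539.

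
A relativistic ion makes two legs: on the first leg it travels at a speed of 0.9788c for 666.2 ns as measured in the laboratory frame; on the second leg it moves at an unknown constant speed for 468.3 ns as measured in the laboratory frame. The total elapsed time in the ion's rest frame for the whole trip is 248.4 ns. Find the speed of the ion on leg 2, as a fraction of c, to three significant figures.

Leg 1: γ = 1/√(1 − 0.9788²) = 1/√0.04195 = 4.882; τ_1 = 666.2/4.882 = 136.4 ns.
Leg 2: speed unknown; τ_2 = 468.3/γ_2.
Total proper time: 136.4 + τ_2 = 248.4, so τ_2 = 248.4 − 136.4 = 112.0 ns.
γ_2 = 468.3/112.0 = 4.183; β = √(1 − 1/γ²) = √0.9429.

β = 0.971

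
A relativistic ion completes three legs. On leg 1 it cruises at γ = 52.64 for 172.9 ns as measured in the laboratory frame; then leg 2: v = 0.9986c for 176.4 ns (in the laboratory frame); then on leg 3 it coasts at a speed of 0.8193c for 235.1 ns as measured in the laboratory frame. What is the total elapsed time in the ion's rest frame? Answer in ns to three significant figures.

Leg 1: γ = 52.64; τ_1 = 172.9/52.64 = 3.285 ns.
Leg 2: γ = 1/√(1 − 0.9986²) = 1/√0.002798 = 18.90; τ_2 = 176.4/18.90 = 9.331 ns.
Leg 3: γ = 1/√(1 − 0.8193²) = 1/√0.3287 = 1.744; τ_3 = 235.1/1.744 = 134.8 ns.
Total: 3.285 + 9.331 + 134.8 ns.

τ = 147 ns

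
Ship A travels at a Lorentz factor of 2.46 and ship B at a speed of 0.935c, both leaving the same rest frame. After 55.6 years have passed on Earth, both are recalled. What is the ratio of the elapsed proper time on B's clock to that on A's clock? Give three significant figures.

τ_B/τ_A = 0.872

A: γ = 2.46. B: γ = 1/√(1 − 0.935²) = 1/√0.1258 = 2.820.
τ_A/τ_B = γ_B/γ_A = 2.820/2.460 = 1.146, so τ_B/τ_A = 0.8724.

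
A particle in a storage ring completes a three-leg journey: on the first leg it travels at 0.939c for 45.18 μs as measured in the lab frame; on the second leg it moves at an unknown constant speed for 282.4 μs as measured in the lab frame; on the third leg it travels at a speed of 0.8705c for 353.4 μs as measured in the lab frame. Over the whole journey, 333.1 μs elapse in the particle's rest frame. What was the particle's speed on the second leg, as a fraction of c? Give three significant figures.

β = 0.861

Leg 1: γ = 1/√(1 − 0.939²) = 1/√0.1183 = 2.908; τ_1 = 45.18/2.908 = 15.54 μs.
Leg 2: speed unknown; τ_2 = 282.4/γ_2.
Leg 3: γ = 1/√(1 − 0.8705²) = 1/√0.2422 = 2.032; τ_3 = 353.4/2.032 = 173.9 μs.
Total proper time: 15.54 + τ_2 + 173.9 = 333.1, so τ_2 = 333.1 − 189.5 = 143.6 μs.
γ_2 = 282.4/143.6 = 1.966; β = √(1 − 1/γ²) = √0.7413.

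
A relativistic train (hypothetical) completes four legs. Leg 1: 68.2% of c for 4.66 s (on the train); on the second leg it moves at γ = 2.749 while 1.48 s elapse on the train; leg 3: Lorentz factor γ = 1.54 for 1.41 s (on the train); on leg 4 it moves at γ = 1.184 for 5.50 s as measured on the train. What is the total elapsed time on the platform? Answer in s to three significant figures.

Δt = 19.1 s

Leg 1: β = 0.682; γ = 1/√(1 − 0.682²) = 1/√0.5349 = 1.367; Δt_1 = 1.367 × 4.66 = 6.372 s.
Leg 2: γ = 2.749; Δt_2 = 2.749 × 1.48 = 4.069 s.
Leg 3: γ = 1.54; Δt_3 = 1.540 × 1.41 = 2.171 s.
Leg 4: γ = 1.184; Δt_4 = 1.184 × 5.50 = 6.512 s.
Total: 6.372 + 4.069 + 2.171 + 6.512 s.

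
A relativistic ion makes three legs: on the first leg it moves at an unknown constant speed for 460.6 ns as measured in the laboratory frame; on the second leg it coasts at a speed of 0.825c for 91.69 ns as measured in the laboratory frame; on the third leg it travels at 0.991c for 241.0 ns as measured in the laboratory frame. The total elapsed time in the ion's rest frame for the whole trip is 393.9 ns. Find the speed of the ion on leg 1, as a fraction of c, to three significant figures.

Leg 1: speed unknown; τ_1 = 460.6/γ_1.
Leg 2: γ = 1/√(1 − 0.825²) = 1/√0.3194 = 1.769; τ_2 = 91.69/1.769 = 51.82 ns.
Leg 3: γ = 1/√(1 − 0.991²) = 1/√0.01792 = 7.470; τ_3 = 241.0/7.470 = 32.26 ns.
Total proper time: τ_1 + 51.82 + 32.26 = 393.9, so τ_1 = 393.9 − 84.08 = 309.8 ns.
γ_1 = 460.6/309.8 = 1.487; β = √(1 − 1/γ²) = √0.5475.

β = 0.740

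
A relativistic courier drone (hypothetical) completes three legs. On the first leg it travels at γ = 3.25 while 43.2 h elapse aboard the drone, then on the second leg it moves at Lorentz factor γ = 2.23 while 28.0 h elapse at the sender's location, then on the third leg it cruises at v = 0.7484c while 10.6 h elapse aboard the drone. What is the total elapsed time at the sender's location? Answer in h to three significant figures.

Leg 1: γ = 3.25; Δt_1 = 3.250 × 43.2 = 140.4 h.
Leg 2: 28.0 h is already measured at the sender's location.
Leg 3: γ = 1/√(1 − 0.7484²) = 1/√0.4399 = 1.508; Δt_3 = 1.508 × 10.6 = 15.98 h.
Total: 140.4 + 28.00 + 15.98 h.

Δt = 184 h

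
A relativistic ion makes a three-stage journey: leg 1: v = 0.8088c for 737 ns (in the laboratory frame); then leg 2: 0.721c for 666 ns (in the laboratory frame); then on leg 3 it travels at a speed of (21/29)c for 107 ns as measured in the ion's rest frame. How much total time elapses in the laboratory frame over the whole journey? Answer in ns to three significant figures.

Leg 1: 737 ns is already measured in the laboratory frame.
Leg 2: 666 ns is already measured in the laboratory frame.
Leg 3: γ = 1/√(1 − (21/29)²) = 29/20 = 1.450; Δt_3 = 1.450 × 107 = 155.2 ns.
Total: 737.0 + 666.0 + 155.2 ns.

Δt = 1560 ns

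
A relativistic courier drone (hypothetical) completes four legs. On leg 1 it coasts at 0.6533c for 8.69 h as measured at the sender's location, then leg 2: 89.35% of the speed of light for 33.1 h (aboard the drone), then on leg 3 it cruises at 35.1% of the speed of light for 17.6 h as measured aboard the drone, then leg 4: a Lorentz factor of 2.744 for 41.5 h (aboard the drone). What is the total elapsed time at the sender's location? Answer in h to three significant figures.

Δt = 215 h

Leg 1: 8.69 h is already measured at the sender's location.
Leg 2: β = 0.8935; γ = 1/√(1 − 0.8935²) = 1/√0.2017 = 2.227; Δt_2 = 2.227 × 33.1 = 73.71 h.
Leg 3: β = 0.351; γ = 1/√(1 − 0.351²) = 1/√0.8768 = 1.068; Δt_3 = 1.068 × 17.6 = 18.80 h.
Leg 4: γ = 2.744; Δt_4 = 2.744 × 41.5 = 113.9 h.
Total: 8.690 + 73.71 + 18.80 + 113.9 h.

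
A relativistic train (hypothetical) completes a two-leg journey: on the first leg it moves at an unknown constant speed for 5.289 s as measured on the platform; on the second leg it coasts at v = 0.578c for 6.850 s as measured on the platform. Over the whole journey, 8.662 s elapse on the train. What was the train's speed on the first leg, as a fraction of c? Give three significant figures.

β = 0.814

Leg 1: speed unknown; τ_1 = 5.289/γ_1.
Leg 2: γ = 1/√(1 − 0.578²) = 1/√0.6659 = 1.225; τ_2 = 6.850/1.225 = 5.590 s.
Total proper time: τ_1 + 5.590 = 8.662, so τ_1 = 8.662 − 5.590 = 3.072 s.
γ_1 = 5.289/3.072 = 1.722; β = √(1 − 1/γ²) = √0.6626.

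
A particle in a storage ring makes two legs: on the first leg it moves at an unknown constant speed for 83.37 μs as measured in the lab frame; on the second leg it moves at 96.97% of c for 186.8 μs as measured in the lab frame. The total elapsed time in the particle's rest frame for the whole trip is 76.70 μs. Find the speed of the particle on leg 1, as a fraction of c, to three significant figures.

Leg 1: speed unknown; τ_1 = 83.37/γ_1.
Leg 2: β = 0.9697; γ = 1/√(1 − 0.9697²) = 1/√0.05968 = 4.093; τ_2 = 186.8/4.093 = 45.64 μs.
Total proper time: τ_1 + 45.64 = 76.70, so τ_1 = 76.70 − 45.64 = 31.06 μs.
γ_1 = 83.37/31.06 = 2.684; β = √(1 − 1/γ²) = √0.8612.

β = 0.928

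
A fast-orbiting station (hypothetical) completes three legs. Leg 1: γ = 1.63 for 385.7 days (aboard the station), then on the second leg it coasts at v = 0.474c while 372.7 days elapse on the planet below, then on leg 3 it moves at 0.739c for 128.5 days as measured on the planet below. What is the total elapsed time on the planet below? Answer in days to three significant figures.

Δt = 1130 days

Leg 1: γ = 1.63; Δt_1 = 1.630 × 385.7 = 628.7 days.
Leg 2: 372.7 days is already measured on the planet below.
Leg 3: 128.5 days is already measured on the planet below.
Total: 628.7 + 372.7 + 128.5 days.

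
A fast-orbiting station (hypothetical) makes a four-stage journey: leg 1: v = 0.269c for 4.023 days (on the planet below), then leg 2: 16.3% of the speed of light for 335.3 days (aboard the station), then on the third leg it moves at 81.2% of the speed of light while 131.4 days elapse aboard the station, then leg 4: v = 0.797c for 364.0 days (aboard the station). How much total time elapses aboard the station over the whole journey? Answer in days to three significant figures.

Leg 1: γ = 1/√(1 − 0.269²) = 1/√0.9276 = 1.038; τ_1 = 4.023/1.038 = 3.875 days.
Leg 2: 335.3 days is already measured aboard the station.
Leg 3: 131.4 days is already measured aboard the station.
Leg 4: 364.0 days is already measured aboard the station.
Total: 3.875 + 335.3 + 131.4 + 364.0 days.

τ = 835 days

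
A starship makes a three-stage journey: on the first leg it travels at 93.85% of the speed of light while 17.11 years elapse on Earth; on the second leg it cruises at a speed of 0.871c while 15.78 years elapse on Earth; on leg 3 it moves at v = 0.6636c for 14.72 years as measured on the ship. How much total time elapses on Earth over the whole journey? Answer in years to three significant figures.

Leg 1: 17.11 years is already measured on Earth.
Leg 2: 15.78 years is already measured on Earth.
Leg 3: γ = 1/√(1 − 0.6636²) = 1/√0.5596 = 1.337; Δt_3 = 1.337 × 14.72 = 19.68 years.
Total: 17.11 + 15.78 + 19.68 years.

Δt = 52.6 years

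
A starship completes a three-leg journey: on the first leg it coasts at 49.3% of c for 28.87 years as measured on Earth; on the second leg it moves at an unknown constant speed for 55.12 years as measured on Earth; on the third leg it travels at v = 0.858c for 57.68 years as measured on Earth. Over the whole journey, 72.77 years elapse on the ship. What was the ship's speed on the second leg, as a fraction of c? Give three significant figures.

Leg 1: β = 0.493; γ = 1/√(1 − 0.493²) = 1/√0.7570 = 1.149; τ_1 = 28.87/1.149 = 25.12 years.
Leg 2: speed unknown; τ_2 = 55.12/γ_2.
Leg 3: γ = 1/√(1 − 0.858²) = 1/√0.2638 = 1.947; τ_3 = 57.68/1.947 = 29.63 years.
Total proper time: 25.12 + τ_2 + 29.63 = 72.77, so τ_2 = 72.77 − 54.75 = 18.02 years.
γ_2 = 55.12/18.02 = 3.058; β = √(1 − 1/γ²) = √0.8931.

β = 0.945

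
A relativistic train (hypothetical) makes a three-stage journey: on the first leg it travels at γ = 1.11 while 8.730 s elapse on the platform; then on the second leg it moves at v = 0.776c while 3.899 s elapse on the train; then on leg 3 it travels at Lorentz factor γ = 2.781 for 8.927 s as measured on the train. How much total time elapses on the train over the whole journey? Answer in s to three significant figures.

Leg 1: γ = 1.11; τ_1 = 8.730/1.110 = 7.865 s.
Leg 2: 3.899 s is already measured on the train.
Leg 3: 8.927 s is already measured on the train.
Total: 7.865 + 3.899 + 8.927 s.

τ = 20.7 s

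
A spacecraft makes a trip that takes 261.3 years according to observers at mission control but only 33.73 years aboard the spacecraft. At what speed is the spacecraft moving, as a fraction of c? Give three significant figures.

β = 0.992

The proper time is measured aboard the spacecraft (both events occur at the spacecraft's location); Δt is measured at mission control. γ = Δt/τ = 261.3/33.73 = 7.747.
β = √(1 − 1/γ²) = √(1 − 0.01666) = √0.9833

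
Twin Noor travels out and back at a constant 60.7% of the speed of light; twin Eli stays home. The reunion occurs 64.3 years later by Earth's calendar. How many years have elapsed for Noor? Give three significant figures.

τ = 51.1 years

β = 0.607; γ = 1/√(1 − 0.607²) = 1/√0.6316 = 1.258
Noor's clock measures proper time along the trip: τ = Δt/γ = 64.3/1.258 years.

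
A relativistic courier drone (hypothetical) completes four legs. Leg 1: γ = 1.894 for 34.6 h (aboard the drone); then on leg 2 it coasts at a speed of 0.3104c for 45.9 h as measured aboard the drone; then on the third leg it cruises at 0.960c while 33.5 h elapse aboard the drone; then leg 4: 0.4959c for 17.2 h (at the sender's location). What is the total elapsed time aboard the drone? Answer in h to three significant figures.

Leg 1: 34.6 h is already measured aboard the drone.
Leg 2: 45.9 h is already measured aboard the drone.
Leg 3: 33.5 h is already measured aboard the drone.
Leg 4: γ = 1/√(1 − 0.4959²) = 1/√0.7541 = 1.152; τ_4 = 17.2/1.152 = 14.94 h.
Total: 34.60 + 45.90 + 33.50 + 14.94 h.

τ = 129 h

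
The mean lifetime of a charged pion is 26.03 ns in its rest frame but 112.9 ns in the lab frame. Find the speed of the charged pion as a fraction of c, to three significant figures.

v = 0.973c

γ = Δt/τ₀ = 112.9/26.03 = 4.337
β = √(1 − 1/γ²) = √(1 − 0.05316) = √0.9468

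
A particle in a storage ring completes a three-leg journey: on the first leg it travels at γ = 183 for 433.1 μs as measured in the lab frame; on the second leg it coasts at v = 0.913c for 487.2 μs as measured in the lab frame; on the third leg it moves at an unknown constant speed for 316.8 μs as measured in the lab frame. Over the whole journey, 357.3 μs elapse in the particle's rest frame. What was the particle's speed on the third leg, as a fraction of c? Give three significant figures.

Leg 1: γ = 183; τ_1 = 433.1/183.0 = 2.367 μs.
Leg 2: γ = 1/√(1 − 0.913²) = 1/√0.1664 = 2.451; τ_2 = 487.2/2.451 = 198.8 μs.
Leg 3: speed unknown; τ_3 = 316.8/γ_3.
Total proper time: 2.367 + 198.8 + τ_3 = 357.3, so τ_3 = 357.3 − 201.1 = 156.2 μs.
γ_3 = 316.8/156.2 = 2.028; β = √(1 − 1/γ²) = √0.7570.

β = 0.870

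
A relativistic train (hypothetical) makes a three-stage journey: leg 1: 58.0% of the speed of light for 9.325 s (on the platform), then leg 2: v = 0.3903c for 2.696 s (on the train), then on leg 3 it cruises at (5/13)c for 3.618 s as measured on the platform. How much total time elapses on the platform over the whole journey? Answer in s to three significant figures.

Leg 1: 9.325 s is already measured on the platform.
Leg 2: γ = 1/√(1 − 0.3903²) = 1/√0.8477 = 1.086; Δt_2 = 1.086 × 2.696 = 2.928 s.
Leg 3: 3.618 s is already measured on the platform.
Total: 9.325 + 2.928 + 3.618 s.

Δt = 15.9 s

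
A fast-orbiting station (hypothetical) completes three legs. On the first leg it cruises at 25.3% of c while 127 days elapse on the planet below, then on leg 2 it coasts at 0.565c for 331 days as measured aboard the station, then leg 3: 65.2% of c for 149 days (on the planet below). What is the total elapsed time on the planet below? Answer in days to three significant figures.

Δt = 677 days

Leg 1: 127 days is already measured on the planet below.
Leg 2: γ = 1/√(1 − 0.565²) = 1/√0.6808 = 1.212; Δt_2 = 1.212 × 331 = 401.2 days.
Leg 3: 149 days is already measured on the planet below.
Total: 127.0 + 401.2 + 149.0 days.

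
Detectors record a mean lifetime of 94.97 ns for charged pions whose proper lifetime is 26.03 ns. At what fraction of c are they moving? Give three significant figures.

v = 0.962c

γ = Δt/τ₀ = 94.97/26.03 = 3.648
β = √(1 − 1/γ²) = √(1 − 0.07512) = √0.9249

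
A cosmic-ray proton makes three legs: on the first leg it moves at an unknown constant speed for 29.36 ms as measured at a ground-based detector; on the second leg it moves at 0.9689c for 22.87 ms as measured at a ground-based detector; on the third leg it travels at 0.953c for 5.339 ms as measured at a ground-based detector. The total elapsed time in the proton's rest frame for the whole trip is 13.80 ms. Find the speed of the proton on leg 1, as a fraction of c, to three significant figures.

Leg 1: speed unknown; τ_1 = 29.36/γ_1.
Leg 2: γ = 1/√(1 − 0.9689²) = 1/√0.06123 = 4.041; τ_2 = 22.87/4.041 = 5.659 ms.
Leg 3: γ = 1/√(1 − 0.953²) = 1/√0.09179 = 3.301; τ_3 = 5.339/3.301 = 1.618 ms.
Total proper time: τ_1 + 5.659 + 1.618 = 13.80, so τ_1 = 13.80 − 7.277 = 6.523 ms.
γ_1 = 29.36/6.523 = 4.501; β = √(1 − 1/γ²) = √0.9506.

β = 0.975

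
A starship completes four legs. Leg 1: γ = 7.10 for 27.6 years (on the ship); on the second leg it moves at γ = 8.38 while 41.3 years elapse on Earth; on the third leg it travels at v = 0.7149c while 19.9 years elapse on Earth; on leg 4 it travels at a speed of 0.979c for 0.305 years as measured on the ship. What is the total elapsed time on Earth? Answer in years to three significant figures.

Leg 1: γ = 7.10; Δt_1 = 7.100 × 27.6 = 196.0 years.
Leg 2: 41.3 years is already measured on Earth.
Leg 3: 19.9 years is already measured on Earth.
Leg 4: γ = 1/√(1 − 0.979²) = 1/√0.04156 = 4.905; Δt_4 = 4.905 × 0.305 = 1.496 years.
Total: 196.0 + 41.30 + 19.90 + 1.496 years.

Δt = 259 years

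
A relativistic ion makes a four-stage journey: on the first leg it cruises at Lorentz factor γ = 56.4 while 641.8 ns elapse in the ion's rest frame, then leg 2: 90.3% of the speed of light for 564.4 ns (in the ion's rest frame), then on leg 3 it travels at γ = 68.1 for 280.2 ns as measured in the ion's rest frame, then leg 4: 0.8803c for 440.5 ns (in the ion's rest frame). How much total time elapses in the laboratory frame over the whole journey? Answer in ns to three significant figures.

Δt = 5.75×10⁴ ns

Leg 1: γ = 56.4; Δt_1 = 56.40 × 641.8 = 3.620×10⁴ ns.
Leg 2: β = 0.903; γ = 1/√(1 − 0.903²) = 1/√0.1846 = 2.328; Δt_2 = 2.328 × 564.4 = 1314 ns.
Leg 3: γ = 68.1; Δt_3 = 68.10 × 280.2 = 1.908×10⁴ ns.
Leg 4: γ = 1/√(1 − 0.8803²) = 1/√0.2251 = 2.108; Δt_4 = 2.108 × 440.5 = 928.5 ns.
Total: 3.620×10⁴ + 1314 + 1.908×10⁴ + 928.5 ns.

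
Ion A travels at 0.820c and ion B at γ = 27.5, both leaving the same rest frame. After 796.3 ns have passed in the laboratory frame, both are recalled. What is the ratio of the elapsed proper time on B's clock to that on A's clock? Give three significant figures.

A: γ = 1/√(1 − 0.820²) = 1/√0.3276 = 1.747. B: γ = 27.5.
τ_A/τ_B = γ_B/γ_A = 27.50/1.747 = 15.74, so τ_B/τ_A = 0.06353.

τ_B/τ_A = 0.0635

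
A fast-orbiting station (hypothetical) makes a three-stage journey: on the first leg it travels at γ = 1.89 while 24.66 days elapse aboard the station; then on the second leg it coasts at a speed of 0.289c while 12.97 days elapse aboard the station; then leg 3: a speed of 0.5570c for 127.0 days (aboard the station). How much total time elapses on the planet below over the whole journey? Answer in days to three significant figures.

Leg 1: γ = 1.89; Δt_1 = 1.890 × 24.66 = 46.61 days.
Leg 2: γ = 1/√(1 − 0.289²) = 1/√0.9165 = 1.045; Δt_2 = 1.045 × 12.97 = 13.55 days.
Leg 3: γ = 1/√(1 − 0.5570²) = 1/√0.6898 = 1.204; Δt_3 = 1.204 × 127.0 = 152.9 days.
Total: 46.61 + 13.55 + 152.9 days.

Δt = 213 days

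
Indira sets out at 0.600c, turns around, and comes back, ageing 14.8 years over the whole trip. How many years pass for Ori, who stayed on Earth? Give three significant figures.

Δt = 18.5 years

γ = 1/√(1 − 0.600²) = 5/4 = 1.250
Earth-frame duration is the dilated interval: Δt = γτ = 1.250 × 14.8 years.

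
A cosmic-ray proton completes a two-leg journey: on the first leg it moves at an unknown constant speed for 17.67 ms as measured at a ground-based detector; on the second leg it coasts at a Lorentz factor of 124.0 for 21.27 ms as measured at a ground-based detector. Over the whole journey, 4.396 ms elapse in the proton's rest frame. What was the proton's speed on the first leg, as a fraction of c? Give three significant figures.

Leg 1: speed unknown; τ_1 = 17.67/γ_1.
Leg 2: γ = 124.0; τ_2 = 21.27/124.0 = 0.1715 ms.
Total proper time: τ_1 + 0.1715 = 4.396, so τ_1 = 4.396 − 0.1715 = 4.224 ms.
γ_1 = 17.67/4.224 = 4.183; β = √(1 − 1/γ²) = √0.9428.

β = 0.971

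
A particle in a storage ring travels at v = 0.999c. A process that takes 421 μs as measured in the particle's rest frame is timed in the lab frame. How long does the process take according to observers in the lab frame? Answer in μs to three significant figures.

Δt = 9420 μs

γ = 1/√(1 − 0.999²) = 1/√0.001999 = 22.37
The interval measured in the particle's rest frame is the proper time (both events occur at the same place in that frame); the lab-frame interval is Δt = γτ = 22.37 × 421 μs.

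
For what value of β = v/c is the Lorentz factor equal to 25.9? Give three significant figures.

β = 0.999

β = √(1 − 1/γ²) = √(1 − 1/25.9²) = √(1 − 0.001491) = √0.9985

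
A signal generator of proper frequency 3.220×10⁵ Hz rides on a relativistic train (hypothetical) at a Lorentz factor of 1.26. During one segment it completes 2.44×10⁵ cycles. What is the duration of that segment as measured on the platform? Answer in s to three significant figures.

Δt = 0.955 s

γ = 1.26
Proper time for N cycles: τ = N/f = 2.44×10⁵/(3.220×10⁵) = 7.578×10⁻¹ s = 0.7578 s.
Lab-frame duration Δt = γτ = 1.260 × 0.7578 = 0.9548 s.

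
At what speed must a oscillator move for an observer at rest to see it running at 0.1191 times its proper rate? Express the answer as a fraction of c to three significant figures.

β = 0.993

Rate ratio = 1/γ, so γ = 1/0.1191 = 8.396.
β = √(1 − 1/γ²) = √(1 − 0.1191²) = √0.9858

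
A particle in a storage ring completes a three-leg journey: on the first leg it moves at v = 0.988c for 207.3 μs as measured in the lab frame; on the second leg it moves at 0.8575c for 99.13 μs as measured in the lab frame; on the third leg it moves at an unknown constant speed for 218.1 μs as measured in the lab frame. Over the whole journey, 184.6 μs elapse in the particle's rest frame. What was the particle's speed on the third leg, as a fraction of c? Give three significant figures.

Leg 1: γ = 1/√(1 − 0.988²) = 1/√0.02386 = 6.474; τ_1 = 207.3/6.474 = 32.02 μs.
Leg 2: γ = 1/√(1 − 0.8575²) = 1/√0.2647 = 1.944; τ_2 = 99.13/1.944 = 51.00 μs.
Leg 3: speed unknown; τ_3 = 218.1/γ_3.
Total proper time: 32.02 + 51.00 + τ_3 = 184.6, so τ_3 = 184.6 − 83.02 = 101.6 μs.
γ_3 = 218.1/101.6 = 2.147; β = √(1 − 1/γ²) = √0.7831.

β = 0.885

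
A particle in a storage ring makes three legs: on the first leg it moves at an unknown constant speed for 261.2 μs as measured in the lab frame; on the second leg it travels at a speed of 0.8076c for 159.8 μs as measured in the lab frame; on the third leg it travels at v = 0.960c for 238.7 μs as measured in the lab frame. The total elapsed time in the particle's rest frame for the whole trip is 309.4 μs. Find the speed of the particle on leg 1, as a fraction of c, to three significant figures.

β = 0.823

Leg 1: speed unknown; τ_1 = 261.2/γ_1.
Leg 2: γ = 1/√(1 − 0.8076²) = 1/√0.3478 = 1.696; τ_2 = 159.8/1.696 = 94.24 μs.
Leg 3: γ = 1/√(1 − 0.960²) = 1/√0.07840 = 3.571; τ_3 = 238.7/3.571 = 66.84 μs.
Total proper time: τ_1 + 94.24 + 66.84 = 309.4, so τ_1 = 309.4 − 161.1 = 148.3 μs.
γ_1 = 261.2/148.3 = 1.761; β = √(1 − 1/γ²) = √0.6775.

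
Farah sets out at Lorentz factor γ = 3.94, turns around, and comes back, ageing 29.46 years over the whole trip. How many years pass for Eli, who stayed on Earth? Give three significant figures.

γ = 3.94
Earth-frame duration is the dilated interval: Δt = γτ = 3.940 × 29.46 years.

Δt = 116 years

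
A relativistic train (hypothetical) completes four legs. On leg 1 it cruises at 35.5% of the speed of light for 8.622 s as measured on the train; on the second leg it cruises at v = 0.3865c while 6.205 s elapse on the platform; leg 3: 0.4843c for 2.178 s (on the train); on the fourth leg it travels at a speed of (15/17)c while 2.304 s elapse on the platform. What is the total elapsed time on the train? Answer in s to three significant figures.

τ = 17.6 s

Leg 1: 8.622 s is already measured on the train.
Leg 2: γ = 1/√(1 − 0.3865²) = 1/√0.8506 = 1.084; τ_2 = 6.205/1.084 = 5.723 s.
Leg 3: 2.178 s is already measured on the train.
Leg 4: γ = 1/√(1 − (15/17)²) = 17/8 = 2.125; τ_4 = 2.304/2.125 = 1.084 s.
Total: 8.622 + 5.723 + 2.178 + 1.084 s.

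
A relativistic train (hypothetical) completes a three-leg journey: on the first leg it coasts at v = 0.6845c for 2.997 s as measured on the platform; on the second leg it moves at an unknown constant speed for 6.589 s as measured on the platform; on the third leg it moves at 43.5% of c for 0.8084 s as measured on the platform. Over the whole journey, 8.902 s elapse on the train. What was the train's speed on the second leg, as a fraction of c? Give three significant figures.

β = 0.417

Leg 1: γ = 1/√(1 − 0.6845²) = 1/√0.5315 = 1.372; τ_1 = 2.997/1.372 = 2.185 s.
Leg 2: speed unknown; τ_2 = 6.589/γ_2.
Leg 3: β = 0.435; γ = 1/√(1 − 0.435²) = 1/√0.8108 = 1.111; τ_3 = 0.8084/1.111 = 0.7279 s.
Total proper time: 2.185 + τ_2 + 0.7279 = 8.902, so τ_2 = 8.902 − 2.913 = 5.989 s.
γ_2 = 6.589/5.989 = 1.100; β = √(1 − 1/γ²) = √0.1738.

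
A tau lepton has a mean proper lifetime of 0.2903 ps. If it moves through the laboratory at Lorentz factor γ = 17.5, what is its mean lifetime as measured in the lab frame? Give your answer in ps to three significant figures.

γ = 17.5
The rest-frame lifetime is the proper time; the lab measures the dilated interval Δt = γτ₀ = 17.50 × 0.2903 ps.

Δt = 5.08 ps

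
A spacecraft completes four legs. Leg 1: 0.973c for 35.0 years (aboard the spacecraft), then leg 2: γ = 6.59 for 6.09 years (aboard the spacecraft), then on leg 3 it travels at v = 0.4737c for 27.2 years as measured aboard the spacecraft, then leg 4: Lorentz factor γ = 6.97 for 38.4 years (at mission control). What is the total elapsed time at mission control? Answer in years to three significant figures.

Leg 1: γ = 1/√(1 − 0.973²) = 1/√0.05327 = 4.333; Δt_1 = 4.333 × 35.0 = 151.6 years.
Leg 2: γ = 6.59; Δt_2 = 6.590 × 6.09 = 40.13 years.
Leg 3: γ = 1/√(1 − 0.4737²) = 1/√0.7756 = 1.135; Δt_3 = 1.135 × 27.2 = 30.89 years.
Leg 4: 38.4 years is already measured at mission control.
Total: 151.6 + 40.13 + 30.89 + 38.40 years.

Δt = 261 years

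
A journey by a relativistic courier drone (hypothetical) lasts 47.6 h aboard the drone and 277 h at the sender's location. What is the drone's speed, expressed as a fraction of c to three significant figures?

v = 0.985c

The proper time is measured aboard the drone (both events occur at the drone's location); Δt is measured at the sender's location. γ = Δt/τ = 277/47.6 = 5.819.
β = √(1 − 1/γ²) = √(1 − 0.02953) = √0.9705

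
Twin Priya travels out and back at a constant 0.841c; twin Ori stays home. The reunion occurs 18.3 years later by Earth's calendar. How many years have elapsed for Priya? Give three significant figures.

τ = 9.90 years

γ = 1/√(1 − 0.841²) = 1/√0.2927 = 1.848
Priya's clock measures proper time along the trip: τ = Δt/γ = 18.3/1.848 years.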